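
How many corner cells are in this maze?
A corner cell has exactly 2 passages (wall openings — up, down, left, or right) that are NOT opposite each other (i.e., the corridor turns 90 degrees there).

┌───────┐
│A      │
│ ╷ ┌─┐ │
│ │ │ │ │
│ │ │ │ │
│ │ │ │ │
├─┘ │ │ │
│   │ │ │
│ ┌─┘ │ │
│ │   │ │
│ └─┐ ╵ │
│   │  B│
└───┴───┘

Counting corner cells (2 non-opposite passages):
Total corners: 7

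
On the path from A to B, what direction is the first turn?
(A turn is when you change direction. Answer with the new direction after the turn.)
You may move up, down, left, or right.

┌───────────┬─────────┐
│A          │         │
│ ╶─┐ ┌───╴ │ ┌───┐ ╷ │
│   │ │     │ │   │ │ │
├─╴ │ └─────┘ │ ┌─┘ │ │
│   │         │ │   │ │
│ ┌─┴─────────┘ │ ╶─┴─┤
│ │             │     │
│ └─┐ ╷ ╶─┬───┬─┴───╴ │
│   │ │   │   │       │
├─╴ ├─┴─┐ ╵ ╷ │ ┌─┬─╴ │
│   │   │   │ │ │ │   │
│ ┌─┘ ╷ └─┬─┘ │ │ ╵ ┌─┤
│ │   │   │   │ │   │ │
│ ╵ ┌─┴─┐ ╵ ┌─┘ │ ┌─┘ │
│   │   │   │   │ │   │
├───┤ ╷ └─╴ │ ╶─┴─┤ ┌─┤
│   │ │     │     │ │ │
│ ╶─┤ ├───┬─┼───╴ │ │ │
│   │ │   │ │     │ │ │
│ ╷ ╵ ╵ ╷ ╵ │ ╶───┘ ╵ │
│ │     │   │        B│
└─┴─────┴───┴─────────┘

Directions: right, right, down, down, right, right, right, right, up, up, right, right, right, down, down, left, down, right, right, down, left, left, left, down, down, down, left, down, right, right, down, left, left, down, right, right, right, right
First turn direction: down

Solution:

┌───────────┬─────────┐
│A → ↓      │↱ → → ↓  │
│ ╶─┐ ┌───╴ │ ┌───┐ ╷ │
│   │↓│     │↑│   │↓│ │
├─╴ │ └─────┘ │ ┌─┘ │ │
│   │↳ → → → ↑│ │↓ ↲│ │
│ ┌─┴─────────┘ │ ╶─┴─┤
│ │             │↳ → ↓│
│ └─┐ ╷ ╶─┬───┬─┴───╴ │
│   │ │   │   │↓ ← ← ↲│
├─╴ ├─┴─┐ ╵ ╷ │ ┌─┬─╴ │
│   │   │   │ │↓│ │   │
│ ┌─┘ ╷ └─┬─┘ │ │ ╵ ┌─┤
│ │   │   │   │↓│   │ │
│ ╵ ┌─┴─┐ ╵ ┌─┘ │ ┌─┘ │
│   │   │   │↓ ↲│ │   │
├───┤ ╷ └─╴ │ ╶─┴─┤ ┌─┤
│   │ │     │↳ → ↓│ │ │
│ ╶─┤ ├───┬─┼───╴ │ │ │
│   │ │   │ │↓ ← ↲│ │ │
│ ╷ ╵ ╵ ╷ ╵ │ ╶───┘ ╵ │
│ │     │   │↳ → → → B│
└─┴─────┴───┴─────────┘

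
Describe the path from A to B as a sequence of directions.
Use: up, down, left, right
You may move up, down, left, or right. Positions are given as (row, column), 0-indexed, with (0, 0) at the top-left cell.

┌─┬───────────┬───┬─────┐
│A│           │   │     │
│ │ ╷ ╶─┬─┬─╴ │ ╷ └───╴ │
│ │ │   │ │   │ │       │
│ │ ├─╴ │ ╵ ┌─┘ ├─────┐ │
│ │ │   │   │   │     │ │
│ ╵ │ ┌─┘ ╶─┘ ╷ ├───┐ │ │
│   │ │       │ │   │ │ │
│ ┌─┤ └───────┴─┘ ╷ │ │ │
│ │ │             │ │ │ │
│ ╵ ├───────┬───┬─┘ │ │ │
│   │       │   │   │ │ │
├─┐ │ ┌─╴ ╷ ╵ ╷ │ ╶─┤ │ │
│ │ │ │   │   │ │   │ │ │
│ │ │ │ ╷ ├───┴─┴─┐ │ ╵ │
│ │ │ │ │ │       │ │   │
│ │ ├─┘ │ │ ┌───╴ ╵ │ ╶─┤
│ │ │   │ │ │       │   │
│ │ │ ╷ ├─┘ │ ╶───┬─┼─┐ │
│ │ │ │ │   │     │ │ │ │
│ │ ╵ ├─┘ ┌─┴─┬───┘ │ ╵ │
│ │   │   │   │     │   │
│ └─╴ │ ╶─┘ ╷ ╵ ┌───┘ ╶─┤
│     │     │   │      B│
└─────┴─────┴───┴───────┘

Finding the path and converting it to directions:
Path through cells: (0,0) → (1,0) → (2,0) → (3,0) → (3,1) → (2,1) → (1,1) → (0,1) → (0,2) → (0,3) → (0,4) → (0,5) → (0,6) → (1,6) → (1,5) → (2,5) → (2,4) → (3,4) → (3,5) → (3,6) → (2,6) → (2,7) → (1,7) → (0,7) → (0,8) → (1,8) → (1,9) → (1,10) → (1,11) → (2,11) → (3,11) → (4,11) → (5,11) → (6,11) → (7,11) → (7,10) → (8,10) → (8,11) → (9,11) → (10,11) → (10,10) → (11,10) → (11,11)
Directions: down, down, down, right, up, up, up, right, right, right, right, right, down, left, down, left, down, right, right, up, right, up, up, right, down, right, right, right, down, down, down, down, down, down, left, down, right, down, down, left, down, right

Solution:

┌─┬───────────┬───┬─────┐
│A│↱ → → → → ↓│↱ ↓│     │
│ │ ╷ ╶─┬─┬─╴ │ ╷ └───╴ │
│↓│↑│   │ │↓ ↲│↑│↳ → → ↓│
│ │ ├─╴ │ ╵ ┌─┘ ├─────┐ │
│↓│↑│   │↓ ↲│↱ ↑│     │↓│
│ ╵ │ ┌─┘ ╶─┘ ╷ ├───┐ │ │
│↳ ↑│ │  ↳ → ↑│ │   │ │↓│
│ ┌─┤ └───────┴─┘ ╷ │ │ │
│ │ │             │ │ │↓│
│ ╵ ├───────┬───┬─┘ │ │ │
│   │       │   │   │ │↓│
├─┐ │ ┌─╴ ╷ ╵ ╷ │ ╶─┤ │ │
│ │ │ │   │   │ │   │ │↓│
│ │ │ │ ╷ ├───┴─┴─┐ │ ╵ │
│ │ │ │ │ │       │ │↓ ↲│
│ │ ├─┘ │ │ ┌───╴ ╵ │ ╶─┤
│ │ │   │ │ │       │↳ ↓│
│ │ │ ╷ ├─┘ │ ╶───┬─┼─┐ │
│ │ │ │ │   │     │ │ │↓│
│ │ ╵ ├─┘ ┌─┴─┬───┘ │ ╵ │
│ │   │   │   │     │↓ ↲│
│ └─╴ │ ╶─┘ ╷ ╵ ┌───┘ ╶─┤
│     │     │   │    ↳ B│
└─────┴─────┴───┴───────┘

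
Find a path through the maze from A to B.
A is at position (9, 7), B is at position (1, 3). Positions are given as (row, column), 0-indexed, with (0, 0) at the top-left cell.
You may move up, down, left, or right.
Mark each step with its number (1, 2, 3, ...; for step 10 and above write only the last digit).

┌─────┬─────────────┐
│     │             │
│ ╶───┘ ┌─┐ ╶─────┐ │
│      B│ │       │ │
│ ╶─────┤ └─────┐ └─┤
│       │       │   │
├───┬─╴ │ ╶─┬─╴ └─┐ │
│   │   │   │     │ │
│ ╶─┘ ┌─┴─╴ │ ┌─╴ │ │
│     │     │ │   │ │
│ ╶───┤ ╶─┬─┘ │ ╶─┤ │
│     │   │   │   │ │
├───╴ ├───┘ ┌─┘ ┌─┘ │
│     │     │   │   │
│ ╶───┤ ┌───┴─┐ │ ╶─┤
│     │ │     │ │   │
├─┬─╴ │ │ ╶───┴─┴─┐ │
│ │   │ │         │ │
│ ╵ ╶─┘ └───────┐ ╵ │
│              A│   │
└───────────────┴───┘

Finding the shortest path from (9, 7) to (1, 3):
Path length: 30 steps
Directions: left → left → left → left → left → left → up → right → up → left → left → up → right → right → up → left → left → up → right → right → up → right → up → left → left → left → up → right → right → right

Solution:

┌─────┬─────────────┐
│     │             │
│ ╶───┘ ┌─┐ ╶─────┐ │
│7 8 9 B│ │       │ │
│ ╶─────┤ └─────┐ └─┤
│6 5 4 3│       │   │
├───┬─╴ │ ╶─┬─╴ └─┐ │
│   │1 2│   │     │ │
│ ╶─┘ ┌─┴─╴ │ ┌─╴ │ │
│8 9 0│     │ │   │ │
│ ╶───┤ ╶─┬─┘ │ ╶─┤ │
│7 6 5│   │   │   │ │
├───╴ ├───┘ ┌─┘ ┌─┘ │
│2 3 4│     │   │   │
│ ╶───┤ ┌───┴─┐ │ ╶─┤
│1 0 9│ │     │ │   │
├─┬─╴ │ │ ╶───┴─┴─┐ │
│ │7 8│ │         │ │
│ ╵ ╶─┘ └───────┐ ╵ │
│  6 5 4 3 2 1 A│   │
└───────────────┴───┘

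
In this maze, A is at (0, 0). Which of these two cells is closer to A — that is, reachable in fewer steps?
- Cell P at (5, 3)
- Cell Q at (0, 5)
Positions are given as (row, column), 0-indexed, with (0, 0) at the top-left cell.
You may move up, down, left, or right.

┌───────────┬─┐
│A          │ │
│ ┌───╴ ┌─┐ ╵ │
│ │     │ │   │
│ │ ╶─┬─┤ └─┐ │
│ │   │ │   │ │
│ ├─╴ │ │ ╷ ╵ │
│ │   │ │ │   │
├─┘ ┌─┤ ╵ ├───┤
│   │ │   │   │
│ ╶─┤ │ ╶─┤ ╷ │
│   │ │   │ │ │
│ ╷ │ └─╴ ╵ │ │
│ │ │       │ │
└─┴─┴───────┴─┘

Shortest path A → P at (5, 3): 16 steps
Shortest path A → Q at (0, 5): 5 steps

Q is closer (5 steps vs 16 steps).

Path to P:

┌───────────┬─┐
│A → → → → ↓│ │
│ ┌───╴ ┌─┐ ╵ │
│ │     │ │↳ ↓│
│ │ ╶─┬─┤ └─┐ │
│ │   │ │↓ ↰│↓│
│ ├─╴ │ │ ╷ ╵ │
│ │   │ │↓│↑ ↲│
├─┘ ┌─┤ ╵ ├───┤
│   │ │↓ ↲│   │
│ ╶─┤ │ ╶─┤ ╷ │
│   │ │P  │ │ │
│ ╷ │ └─╴ ╵ │ │
│ │ │       │ │
└─┴─┴───────┴─┘

Path to Q:

┌───────────┬─┐
│A → → → → Q│ │
│ ┌───╴ ┌─┐ ╵ │
│ │     │ │   │
│ │ ╶─┬─┤ └─┐ │
│ │   │ │   │ │
│ ├─╴ │ │ ╷ ╵ │
│ │   │ │ │   │
├─┘ ┌─┤ ╵ ├───┤
│   │ │   │   │
│ ╶─┤ │ ╶─┤ ╷ │
│   │ │   │ │ │
│ ╷ │ └─╴ ╵ │ │
│ │ │       │ │
└─┴─┴───────┴─┘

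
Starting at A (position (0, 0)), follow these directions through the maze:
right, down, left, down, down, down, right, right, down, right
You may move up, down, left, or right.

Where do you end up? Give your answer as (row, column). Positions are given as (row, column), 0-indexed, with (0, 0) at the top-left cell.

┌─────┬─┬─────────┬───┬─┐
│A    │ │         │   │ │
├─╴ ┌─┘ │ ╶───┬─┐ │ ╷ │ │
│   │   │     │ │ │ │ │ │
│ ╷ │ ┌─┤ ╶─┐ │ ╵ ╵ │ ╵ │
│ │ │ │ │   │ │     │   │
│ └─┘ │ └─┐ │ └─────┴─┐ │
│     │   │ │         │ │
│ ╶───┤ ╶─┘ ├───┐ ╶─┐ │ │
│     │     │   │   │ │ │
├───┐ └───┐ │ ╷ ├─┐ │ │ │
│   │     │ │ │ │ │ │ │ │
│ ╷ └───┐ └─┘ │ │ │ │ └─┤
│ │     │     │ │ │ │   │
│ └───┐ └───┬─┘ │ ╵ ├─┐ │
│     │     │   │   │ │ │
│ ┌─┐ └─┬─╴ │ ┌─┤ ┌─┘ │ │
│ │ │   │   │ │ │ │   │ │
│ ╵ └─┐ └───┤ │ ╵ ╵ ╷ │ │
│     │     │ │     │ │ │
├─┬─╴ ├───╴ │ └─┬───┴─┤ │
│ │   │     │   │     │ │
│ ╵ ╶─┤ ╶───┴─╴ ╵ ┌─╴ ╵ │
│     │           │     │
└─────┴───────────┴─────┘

Following directions step by step:
Start: (0, 0)
  right: (0, 0) → (0, 1)
  down: (0, 1) → (1, 1)
  left: (1, 1) → (1, 0)
  down: (1, 0) → (2, 0)
  down: (2, 0) → (3, 0)
  down: (3, 0) → (4, 0)
  right: (4, 0) → (4, 1)
  right: (4, 1) → (4, 2)
  down: (4, 2) → (5, 2)
  right: (5, 2) → (5, 3)
Final position: (5, 3)

Path taken:

┌─────┬─┬─────────┬───┬─┐
│A ↓  │ │         │   │ │
├─╴ ┌─┘ │ ╶───┬─┐ │ ╷ │ │
│↓ ↲│   │     │ │ │ │ │ │
│ ╷ │ ┌─┤ ╶─┐ │ ╵ ╵ │ ╵ │
│↓│ │ │ │   │ │     │   │
│ └─┘ │ └─┐ │ └─────┴─┐ │
│↓    │   │ │         │ │
│ ╶───┤ ╶─┘ ├───┐ ╶─┐ │ │
│↳ → ↓│     │   │   │ │ │
├───┐ └───┐ │ ╷ ├─┐ │ │ │
│   │↳ B  │ │ │ │ │ │ │ │
│ ╷ └───┐ └─┘ │ │ │ │ └─┤
│ │     │     │ │ │ │   │
│ └───┐ └───┬─┘ │ ╵ ├─┐ │
│     │     │   │   │ │ │
│ ┌─┐ └─┬─╴ │ ┌─┤ ┌─┘ │ │
│ │ │   │   │ │ │ │   │ │
│ ╵ └─┐ └───┤ │ ╵ ╵ ╷ │ │
│     │     │ │     │ │ │
├─┬─╴ ├───╴ │ └─┬───┴─┤ │
│ │   │     │   │     │ │
│ ╵ ╶─┤ ╶───┴─╴ ╵ ┌─╴ ╵ │
│     │           │     │
└─────┴───────────┴─────┘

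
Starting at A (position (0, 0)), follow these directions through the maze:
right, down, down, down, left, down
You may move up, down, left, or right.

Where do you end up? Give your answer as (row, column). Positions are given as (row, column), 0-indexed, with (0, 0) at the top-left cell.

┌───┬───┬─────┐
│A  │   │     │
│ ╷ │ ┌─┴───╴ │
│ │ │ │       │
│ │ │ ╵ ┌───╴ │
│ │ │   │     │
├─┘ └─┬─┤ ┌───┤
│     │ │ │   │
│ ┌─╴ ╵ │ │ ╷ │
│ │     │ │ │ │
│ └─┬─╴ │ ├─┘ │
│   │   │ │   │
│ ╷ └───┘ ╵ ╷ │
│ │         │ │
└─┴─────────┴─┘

Following directions step by step:
Start: (0, 0)
  right: (0, 0) → (0, 1)
  down: (0, 1) → (1, 1)
  down: (1, 1) → (2, 1)
  down: (2, 1) → (3, 1)
  left: (3, 1) → (3, 0)
  down: (3, 0) → (4, 0)
Final position: (4, 0)

Path taken:

┌───┬───┬─────┐
│A ↓│   │     │
│ ╷ │ ┌─┴───╴ │
│ │↓│ │       │
│ │ │ ╵ ┌───╴ │
│ │↓│   │     │
├─┘ └─┬─┤ ┌───┤
│↓ ↲  │ │ │   │
│ ┌─╴ ╵ │ │ ╷ │
│B│     │ │ │ │
│ └─┬─╴ │ ├─┘ │
│   │   │ │   │
│ ╷ └───┘ ╵ ╷ │
│ │         │ │
└─┴─────────┴─┘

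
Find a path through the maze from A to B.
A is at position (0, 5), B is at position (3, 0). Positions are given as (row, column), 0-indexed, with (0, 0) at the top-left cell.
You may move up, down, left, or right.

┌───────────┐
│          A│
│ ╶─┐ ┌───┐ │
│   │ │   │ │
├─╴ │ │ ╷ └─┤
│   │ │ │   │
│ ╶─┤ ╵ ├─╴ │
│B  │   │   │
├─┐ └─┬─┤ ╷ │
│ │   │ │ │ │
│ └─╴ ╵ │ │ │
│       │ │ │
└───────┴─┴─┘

Finding the shortest path from (0, 5) to (3, 0):
Path length: 10 steps
Directions: left → left → left → left → left → down → right → down → left → down

Solution:

┌───────────┐
│↓ ← ← ← ← A│
│ ╶─┐ ┌───┐ │
│↳ ↓│ │   │ │
├─╴ │ │ ╷ └─┤
│↓ ↲│ │ │   │
│ ╶─┤ ╵ ├─╴ │
│B  │   │   │
├─┐ └─┬─┤ ╷ │
│ │   │ │ │ │
│ └─╴ ╵ │ │ │
│       │ │ │
└───────┴─┴─┘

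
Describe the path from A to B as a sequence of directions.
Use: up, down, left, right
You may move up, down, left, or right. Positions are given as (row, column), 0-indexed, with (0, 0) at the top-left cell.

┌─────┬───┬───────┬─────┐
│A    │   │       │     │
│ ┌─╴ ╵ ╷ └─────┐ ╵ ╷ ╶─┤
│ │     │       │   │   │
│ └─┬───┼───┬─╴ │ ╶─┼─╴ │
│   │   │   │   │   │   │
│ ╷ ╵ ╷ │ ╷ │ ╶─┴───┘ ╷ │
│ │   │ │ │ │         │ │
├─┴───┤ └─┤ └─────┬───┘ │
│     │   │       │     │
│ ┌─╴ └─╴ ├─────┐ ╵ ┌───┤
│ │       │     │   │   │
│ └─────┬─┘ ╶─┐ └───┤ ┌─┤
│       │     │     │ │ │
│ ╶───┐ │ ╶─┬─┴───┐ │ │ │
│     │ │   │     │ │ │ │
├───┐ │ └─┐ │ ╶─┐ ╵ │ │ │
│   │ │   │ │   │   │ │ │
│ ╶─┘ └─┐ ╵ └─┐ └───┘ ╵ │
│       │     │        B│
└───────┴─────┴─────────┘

Finding the path and converting it to directions:
Path through cells: (0,0) → (1,0) → (2,0) → (2,1) → (3,1) → (3,2) → (2,2) → (2,3) → (3,3) → (4,3) → (4,4) → (5,4) → (5,3) → (5,2) → (4,2) → (4,1) → (4,0) → (5,0) → (6,0) → (6,1) → (6,2) → (6,3) → (7,3) → (8,3) → (8,4) → (9,4) → (9,5) → (8,5) → (7,5) → (7,4) → (6,4) → (6,5) → (5,5) → (5,6) → (5,7) → (6,7) → (6,8) → (6,9) → (7,9) → (8,9) → (8,8) → (7,8) → (7,7) → (7,6) → (8,6) → (8,7) → (9,7) → (9,8) → (9,9) → (9,10) → (9,11)
Directions: down, down, right, down, right, up, right, down, down, right, down, left, left, up, left, left, down, down, right, right, right, down, down, right, down, right, up, up, left, up, right, up, right, right, down, right, right, down, down, left, up, left, left, down, right, down, right, right, right, right

Solution:

┌─────┬───┬───────┬─────┐
│A    │   │       │     │
│ ┌─╴ ╵ ╷ └─────┐ ╵ ╷ ╶─┤
│↓│     │       │   │   │
│ └─┬───┼───┬─╴ │ ╶─┼─╴ │
│↳ ↓│↱ ↓│   │   │   │   │
│ ╷ ╵ ╷ │ ╷ │ ╶─┴───┘ ╷ │
│ │↳ ↑│↓│ │ │         │ │
├─┴───┤ └─┤ └─────┬───┘ │
│↓ ← ↰│↳ ↓│       │     │
│ ┌─╴ └─╴ ├─────┐ ╵ ┌───┤
│↓│  ↑ ← ↲│↱ → ↓│   │   │
│ └─────┬─┘ ╶─┐ └───┤ ┌─┤
│↳ → → ↓│↱ ↑  │↳ → ↓│ │ │
│ ╶───┐ │ ╶─┬─┴───┐ │ │ │
│     │↓│↑ ↰│↓ ← ↰│↓│ │ │
├───┐ │ └─┐ │ ╶─┐ ╵ │ │ │
│   │ │↳ ↓│↑│↳ ↓│↑ ↲│ │ │
│ ╶─┘ └─┐ ╵ └─┐ └───┘ ╵ │
│       │↳ ↑  │↳ → → → B│
└───────┴─────┴─────────┘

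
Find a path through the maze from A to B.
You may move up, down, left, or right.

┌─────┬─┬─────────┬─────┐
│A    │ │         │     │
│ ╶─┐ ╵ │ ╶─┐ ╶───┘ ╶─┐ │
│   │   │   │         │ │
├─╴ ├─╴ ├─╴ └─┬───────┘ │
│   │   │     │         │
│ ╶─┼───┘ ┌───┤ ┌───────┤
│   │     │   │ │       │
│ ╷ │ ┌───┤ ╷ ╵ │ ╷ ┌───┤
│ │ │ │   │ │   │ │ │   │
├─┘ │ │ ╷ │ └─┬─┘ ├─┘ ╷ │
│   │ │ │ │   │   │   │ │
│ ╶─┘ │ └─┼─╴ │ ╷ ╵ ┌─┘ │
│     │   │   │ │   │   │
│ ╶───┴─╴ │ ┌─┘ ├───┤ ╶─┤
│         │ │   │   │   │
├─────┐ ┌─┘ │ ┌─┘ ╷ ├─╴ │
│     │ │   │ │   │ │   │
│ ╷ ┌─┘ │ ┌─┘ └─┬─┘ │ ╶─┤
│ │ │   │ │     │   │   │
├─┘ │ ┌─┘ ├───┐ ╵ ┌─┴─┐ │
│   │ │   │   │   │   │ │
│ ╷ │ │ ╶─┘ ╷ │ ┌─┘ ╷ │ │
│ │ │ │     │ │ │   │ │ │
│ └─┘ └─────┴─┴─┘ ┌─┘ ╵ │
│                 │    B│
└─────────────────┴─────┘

Finding the shortest path through the maze:
Path length: 33 steps
Directions: down → right → down → left → down → right → down → down → left → down → down → right → right → right → down → down → left → down → down → down → right → right → right → right → right → right → up → right → up → right → down → down → right

Solution:

┌─────┬─┬─────────┬─────┐
│A    │ │         │     │
│ ╶─┐ ╵ │ ╶─┐ ╶───┘ ╶─┐ │
│↳ ↓│   │   │         │ │
├─╴ ├─╴ ├─╴ └─┬───────┘ │
│↓ ↲│   │     │         │
│ ╶─┼───┘ ┌───┤ ┌───────┤
│↳ ↓│     │   │ │       │
│ ╷ │ ┌───┤ ╷ ╵ │ ╷ ┌───┤
│ │↓│ │   │ │   │ │ │   │
├─┘ │ │ ╷ │ └─┬─┘ ├─┘ ╷ │
│↓ ↲│ │ │ │   │   │   │ │
│ ╶─┘ │ └─┼─╴ │ ╷ ╵ ┌─┘ │
│↓    │   │   │ │   │   │
│ ╶───┴─╴ │ ┌─┘ ├───┤ ╶─┤
│↳ → → ↓  │ │   │   │   │
├─────┐ ┌─┘ │ ┌─┘ ╷ ├─╴ │
│     │↓│   │ │   │ │   │
│ ╷ ┌─┘ │ ┌─┘ └─┬─┘ │ ╶─┤
│ │ │↓ ↲│ │     │   │   │
├─┘ │ ┌─┘ ├───┐ ╵ ┌─┴─┐ │
│   │↓│   │   │   │↱ ↓│ │
│ ╷ │ │ ╶─┘ ╷ │ ┌─┘ ╷ │ │
│ │ │↓│     │ │ │↱ ↑│↓│ │
│ └─┘ └─────┴─┴─┘ ┌─┘ ╵ │
│    ↳ → → → → → ↑│  ↳ B│
└─────────────────┴─────┘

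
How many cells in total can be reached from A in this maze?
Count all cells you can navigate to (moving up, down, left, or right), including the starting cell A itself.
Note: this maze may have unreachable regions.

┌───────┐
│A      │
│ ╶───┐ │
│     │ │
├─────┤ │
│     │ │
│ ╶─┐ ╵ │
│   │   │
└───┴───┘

Using BFS/flood-fill to find all reachable cells from A:
Maze size: 4 × 4 = 16 total cells
All cells are reachable — the maze is fully connected.
Reachable cells: 16

Reachable region (· marks reachable cells):

┌───────┐
│A · · ·│
│ ╶───┐ │
│· · ·│·│
├─────┤ │
│· · ·│·│
│ ╶─┐ ╵ │
│· ·│· ·│
└───┴───┘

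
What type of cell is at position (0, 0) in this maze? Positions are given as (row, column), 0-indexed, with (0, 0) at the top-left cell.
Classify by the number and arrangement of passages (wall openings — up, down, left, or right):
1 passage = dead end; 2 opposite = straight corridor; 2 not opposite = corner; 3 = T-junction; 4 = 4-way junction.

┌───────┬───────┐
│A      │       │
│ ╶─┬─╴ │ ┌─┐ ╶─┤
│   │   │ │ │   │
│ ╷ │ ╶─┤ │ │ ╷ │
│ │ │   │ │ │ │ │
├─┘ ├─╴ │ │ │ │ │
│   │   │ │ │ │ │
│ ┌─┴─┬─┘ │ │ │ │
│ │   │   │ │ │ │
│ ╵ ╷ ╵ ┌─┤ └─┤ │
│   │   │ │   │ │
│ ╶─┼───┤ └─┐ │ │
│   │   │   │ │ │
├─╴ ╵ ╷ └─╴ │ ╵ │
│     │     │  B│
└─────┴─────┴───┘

Checking cell at (0, 0):
Number of passages: 2
Cell type: corner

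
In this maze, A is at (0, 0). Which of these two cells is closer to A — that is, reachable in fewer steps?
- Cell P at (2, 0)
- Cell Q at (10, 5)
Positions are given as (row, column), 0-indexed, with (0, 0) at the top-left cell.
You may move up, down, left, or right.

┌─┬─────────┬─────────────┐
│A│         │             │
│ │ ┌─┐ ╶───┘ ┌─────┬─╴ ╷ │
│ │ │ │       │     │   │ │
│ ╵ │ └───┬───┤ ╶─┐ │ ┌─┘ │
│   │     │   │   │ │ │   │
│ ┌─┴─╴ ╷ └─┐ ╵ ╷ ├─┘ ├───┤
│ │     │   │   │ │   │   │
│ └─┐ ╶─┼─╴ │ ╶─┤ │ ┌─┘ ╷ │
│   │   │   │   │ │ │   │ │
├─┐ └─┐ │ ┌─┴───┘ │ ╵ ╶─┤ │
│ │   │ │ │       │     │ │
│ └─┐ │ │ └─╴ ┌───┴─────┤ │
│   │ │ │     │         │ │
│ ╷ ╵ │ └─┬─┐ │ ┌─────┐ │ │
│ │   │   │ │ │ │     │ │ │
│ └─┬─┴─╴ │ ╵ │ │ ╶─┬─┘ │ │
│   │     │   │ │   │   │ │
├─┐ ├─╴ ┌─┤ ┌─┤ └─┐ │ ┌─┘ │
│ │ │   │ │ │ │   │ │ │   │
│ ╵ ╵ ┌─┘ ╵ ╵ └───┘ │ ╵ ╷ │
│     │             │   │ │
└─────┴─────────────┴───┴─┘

Shortest path A → P at (2, 0): 2 steps
Shortest path A → Q at (10, 5): 45 steps

P is closer (2 steps vs 45 steps).

Path to P:

┌─┬─────────┬─────────────┐
│A│         │             │
│ │ ┌─┐ ╶───┘ ┌─────┬─╴ ╷ │
│↓│ │ │       │     │   │ │
│ ╵ │ └───┬───┤ ╶─┐ │ ┌─┘ │
│P  │     │   │   │ │ │   │
│ ┌─┴─╴ ╷ └─┐ ╵ ╷ ├─┘ ├───┤
│ │     │   │   │ │   │   │
│ └─┐ ╶─┼─╴ │ ╶─┤ │ ┌─┘ ╷ │
│   │   │   │   │ │ │   │ │
├─┐ └─┐ │ ┌─┴───┘ │ ╵ ╶─┤ │
│ │   │ │ │       │     │ │
│ └─┐ │ │ └─╴ ┌───┴─────┤ │
│   │ │ │     │         │ │
│ ╷ ╵ │ └─┬─┐ │ ┌─────┐ │ │
│ │   │   │ │ │ │     │ │ │
│ └─┬─┴─╴ │ ╵ │ │ ╶─┬─┘ │ │
│   │     │   │ │   │   │ │
├─┐ ├─╴ ┌─┤ ┌─┤ └─┐ │ ┌─┘ │
│ │ │   │ │ │ │   │ │ │   │
│ ╵ ╵ ┌─┘ ╵ ╵ └───┘ │ ╵ ╷ │
│     │             │   │ │
└─────┴─────────────┴───┴─┘

Path to Q:

┌─┬─────────┬─────────────┐
│A│         │             │
│ │ ┌─┐ ╶───┘ ┌─────┬─╴ ╷ │
│↓│ │ │       │     │   │ │
│ ╵ │ └───┬───┤ ╶─┐ │ ┌─┘ │
│↓  │  ↱ ↓│   │   │ │ │   │
│ ┌─┴─╴ ╷ └─┐ ╵ ╷ ├─┘ ├───┤
│↓│  ↱ ↑│↳ ↓│   │ │   │   │
│ └─┐ ╶─┼─╴ │ ╶─┤ │ ┌─┘ ╷ │
│↳ ↓│↑ ↰│↓ ↲│   │ │ │   │ │
├─┐ └─┐ │ ┌─┴───┘ │ ╵ ╶─┤ │
│ │↳ ↓│↑│↓│       │     │ │
│ └─┐ │ │ └─╴ ┌───┴─────┤ │
│↓ ↰│↓│↑│↳ → ↓│         │ │
│ ╷ ╵ │ └─┬─┐ │ ┌─────┐ │ │
│↓│↑ ↲│↑ ↰│ │↓│ │     │ │ │
│ └─┬─┴─╴ │ ╵ │ │ ╶─┬─┘ │ │
│↳ ↓│  ↱ ↑│↓ ↲│ │   │   │ │
├─┐ ├─╴ ┌─┤ ┌─┤ └─┐ │ ┌─┘ │
│ │↓│↱ ↑│ │↓│ │   │ │ │   │
│ ╵ ╵ ┌─┘ ╵ ╵ └───┘ │ ╵ ╷ │
│  ↳ ↑│    Q        │   │ │
└─────┴─────────────┴───┴─┘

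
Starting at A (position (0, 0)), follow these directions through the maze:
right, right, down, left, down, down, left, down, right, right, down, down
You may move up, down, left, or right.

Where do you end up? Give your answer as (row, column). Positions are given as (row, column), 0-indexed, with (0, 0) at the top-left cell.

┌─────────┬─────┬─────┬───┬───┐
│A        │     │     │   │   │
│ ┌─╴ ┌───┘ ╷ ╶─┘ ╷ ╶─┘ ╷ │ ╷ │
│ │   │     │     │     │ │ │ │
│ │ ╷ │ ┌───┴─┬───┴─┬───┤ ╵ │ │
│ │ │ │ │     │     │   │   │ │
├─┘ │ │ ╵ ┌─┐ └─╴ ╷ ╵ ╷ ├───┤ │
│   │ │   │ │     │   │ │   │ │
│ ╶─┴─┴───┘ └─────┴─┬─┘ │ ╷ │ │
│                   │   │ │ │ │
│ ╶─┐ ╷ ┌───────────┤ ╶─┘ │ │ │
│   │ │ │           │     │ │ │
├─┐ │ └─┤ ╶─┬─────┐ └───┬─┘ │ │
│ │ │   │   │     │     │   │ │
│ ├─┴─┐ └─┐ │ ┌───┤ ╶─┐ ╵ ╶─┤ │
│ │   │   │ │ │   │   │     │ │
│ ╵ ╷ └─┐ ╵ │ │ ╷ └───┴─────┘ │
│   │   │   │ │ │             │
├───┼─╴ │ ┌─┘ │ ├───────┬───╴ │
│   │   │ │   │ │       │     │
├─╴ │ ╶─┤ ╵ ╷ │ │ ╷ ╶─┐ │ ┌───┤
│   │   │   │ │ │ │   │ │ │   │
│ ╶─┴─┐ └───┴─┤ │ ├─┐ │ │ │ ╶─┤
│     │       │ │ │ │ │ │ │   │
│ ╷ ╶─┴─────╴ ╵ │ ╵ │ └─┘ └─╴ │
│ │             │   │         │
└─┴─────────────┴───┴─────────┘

Following directions step by step:
Start: (0, 0)
  right: (0, 0) → (0, 1)
  right: (0, 1) → (0, 2)
  down: (0, 2) → (1, 2)
  left: (1, 2) → (1, 1)
  down: (1, 1) → (2, 1)
  down: (2, 1) → (3, 1)
  left: (3, 1) → (3, 0)
  down: (3, 0) → (4, 0)
  right: (4, 0) → (4, 1)
  right: (4, 1) → (4, 2)
  down: (4, 2) → (5, 2)
  down: (5, 2) → (6, 2)
Final position: (6, 2)

Path taken:

┌─────────┬─────┬─────┬───┬───┐
│A → ↓    │     │     │   │   │
│ ┌─╴ ┌───┘ ╷ ╶─┘ ╷ ╶─┘ ╷ │ ╷ │
│ │↓ ↲│     │     │     │ │ │ │
│ │ ╷ │ ┌───┴─┬───┴─┬───┤ ╵ │ │
│ │↓│ │ │     │     │   │   │ │
├─┘ │ │ ╵ ┌─┐ └─╴ ╷ ╵ ╷ ├───┤ │
│↓ ↲│ │   │ │     │   │ │   │ │
│ ╶─┴─┴───┘ └─────┴─┬─┘ │ ╷ │ │
│↳ → ↓              │   │ │ │ │
│ ╶─┐ ╷ ┌───────────┤ ╶─┘ │ │ │
│   │↓│ │           │     │ │ │
├─┐ │ └─┤ ╶─┬─────┐ └───┬─┘ │ │
│ │ │B  │   │     │     │   │ │
│ ├─┴─┐ └─┐ │ ┌───┤ ╶─┐ ╵ ╶─┤ │
│ │   │   │ │ │   │   │     │ │
│ ╵ ╷ └─┐ ╵ │ │ ╷ └───┴─────┘ │
│   │   │   │ │ │             │
├───┼─╴ │ ┌─┘ │ ├───────┬───╴ │
│   │   │ │   │ │       │     │
├─╴ │ ╶─┤ ╵ ╷ │ │ ╷ ╶─┐ │ ┌───┤
│   │   │   │ │ │ │   │ │ │   │
│ ╶─┴─┐ └───┴─┤ │ ├─┐ │ │ │ ╶─┤
│     │       │ │ │ │ │ │ │   │
│ ╷ ╶─┴─────╴ ╵ │ ╵ │ └─┘ └─╴ │
│ │             │   │         │
└─┴─────────────┴───┴─────────┘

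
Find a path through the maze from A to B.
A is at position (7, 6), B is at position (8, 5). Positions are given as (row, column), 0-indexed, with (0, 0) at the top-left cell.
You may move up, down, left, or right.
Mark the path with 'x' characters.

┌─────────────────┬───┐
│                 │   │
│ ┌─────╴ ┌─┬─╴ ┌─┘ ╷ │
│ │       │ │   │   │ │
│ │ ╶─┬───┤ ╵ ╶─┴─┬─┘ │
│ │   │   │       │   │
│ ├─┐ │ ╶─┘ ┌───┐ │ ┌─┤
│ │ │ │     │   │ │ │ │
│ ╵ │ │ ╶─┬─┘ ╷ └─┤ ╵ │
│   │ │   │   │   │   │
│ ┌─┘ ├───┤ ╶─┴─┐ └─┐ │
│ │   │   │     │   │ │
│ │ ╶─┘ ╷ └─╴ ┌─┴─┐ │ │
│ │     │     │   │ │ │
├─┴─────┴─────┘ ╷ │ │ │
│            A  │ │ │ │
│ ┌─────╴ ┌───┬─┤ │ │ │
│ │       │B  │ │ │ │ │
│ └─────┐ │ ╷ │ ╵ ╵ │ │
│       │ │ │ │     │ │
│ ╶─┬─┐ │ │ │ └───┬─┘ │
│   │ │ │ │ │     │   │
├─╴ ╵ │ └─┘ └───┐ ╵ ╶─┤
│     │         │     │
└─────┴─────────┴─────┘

Finding the shortest path from (7, 6) to (8, 5):
Path length: 18 steps
Directions: left → left → left → left → left → left → down → down → right → right → right → down → down → right → right → up → up → up

Solution:

┌─────────────────┬───┐
│                 │   │
│ ┌─────╴ ┌─┬─╴ ┌─┘ ╷ │
│ │       │ │   │   │ │
│ │ ╶─┬───┤ ╵ ╶─┴─┬─┘ │
│ │   │   │       │   │
│ ├─┐ │ ╶─┘ ┌───┐ │ ┌─┤
│ │ │ │     │   │ │ │ │
│ ╵ │ │ ╶─┬─┘ ╷ └─┤ ╵ │
│   │ │   │   │   │   │
│ ┌─┘ ├───┤ ╶─┴─┐ └─┐ │
│ │   │   │     │   │ │
│ │ ╶─┘ ╷ └─╴ ┌─┴─┐ │ │
│ │     │     │   │ │ │
├─┴─────┴─────┘ ╷ │ │ │
│x x x x x x A  │ │ │ │
│ ┌─────╴ ┌───┬─┤ │ │ │
│x│       │B  │ │ │ │ │
│ └─────┐ │ ╷ │ ╵ ╵ │ │
│x x x x│ │x│ │     │ │
│ ╶─┬─┐ │ │ │ └───┬─┘ │
│   │ │x│ │x│     │   │
├─╴ ╵ │ └─┘ └───┐ ╵ ╶─┤
│     │x x x    │     │
└─────┴─────────┴─────┘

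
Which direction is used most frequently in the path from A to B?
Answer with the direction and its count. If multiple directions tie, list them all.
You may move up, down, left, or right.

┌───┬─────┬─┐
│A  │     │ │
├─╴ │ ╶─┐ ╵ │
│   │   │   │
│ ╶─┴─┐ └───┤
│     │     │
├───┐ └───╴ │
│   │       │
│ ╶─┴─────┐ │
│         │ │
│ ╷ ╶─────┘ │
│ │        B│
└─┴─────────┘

Directions: right, down, left, down, right, right, down, right, right, right, down, down
Counts: {'right': 6, 'down': 5, 'left': 1}
Most common: right (6 times)

Solution:

┌───┬─────┬─┐
│A ↓│     │ │
├─╴ │ ╶─┐ ╵ │
│↓ ↲│   │   │
│ ╶─┴─┐ └───┤
│↳ → ↓│     │
├───┐ └───╴ │
│   │↳ → → ↓│
│ ╶─┴─────┐ │
│         │↓│
│ ╷ ╶─────┘ │
│ │        B│
└─┴─────────┘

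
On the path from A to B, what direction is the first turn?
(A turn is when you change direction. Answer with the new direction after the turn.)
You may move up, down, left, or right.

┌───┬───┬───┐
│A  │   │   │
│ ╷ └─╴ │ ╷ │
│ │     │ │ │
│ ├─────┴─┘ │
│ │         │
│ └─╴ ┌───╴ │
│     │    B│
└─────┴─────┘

Directions: down, down, down, right, right, up, right, right, right, down
First turn direction: right

Solution:

┌───┬───┬───┐
│A  │   │   │
│ ╷ └─╴ │ ╷ │
│↓│     │ │ │
│ ├─────┴─┘ │
│↓│  ↱ → → ↓│
│ └─╴ ┌───╴ │
│↳ → ↑│    B│
└─────┴─────┘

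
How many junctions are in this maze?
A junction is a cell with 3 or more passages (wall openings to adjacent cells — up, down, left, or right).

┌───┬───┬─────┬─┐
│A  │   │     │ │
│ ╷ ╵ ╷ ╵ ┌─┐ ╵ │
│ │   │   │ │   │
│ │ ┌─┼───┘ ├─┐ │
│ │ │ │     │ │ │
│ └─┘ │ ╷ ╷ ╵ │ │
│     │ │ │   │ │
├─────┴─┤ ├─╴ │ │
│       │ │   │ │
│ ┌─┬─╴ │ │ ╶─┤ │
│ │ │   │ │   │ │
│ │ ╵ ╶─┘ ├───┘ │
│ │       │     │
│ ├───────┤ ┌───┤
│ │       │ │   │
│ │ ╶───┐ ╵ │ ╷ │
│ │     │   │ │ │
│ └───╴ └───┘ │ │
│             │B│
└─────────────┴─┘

Checking each cell for number of passages:

Junctions found (3+ passages):
  (1, 1): 3 passages
  (1, 7): 3 passages
  (2, 4): 3 passages
  (2, 5): 3 passages
  (3, 6): 3 passages
  (6, 2): 3 passages
  (9, 3): 3 passages
Total junctions: 7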